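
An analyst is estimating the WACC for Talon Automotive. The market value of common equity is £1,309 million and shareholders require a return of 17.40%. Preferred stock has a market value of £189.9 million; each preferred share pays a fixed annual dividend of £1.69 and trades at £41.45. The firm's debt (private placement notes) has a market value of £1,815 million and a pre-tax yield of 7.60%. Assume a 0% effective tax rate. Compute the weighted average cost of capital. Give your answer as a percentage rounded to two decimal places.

Cost of preferred: Rp = 1.69 / 41.45 = 4.0772%.
Total capital V = 1309 + 189.9 + 1815 = 3313.9.
Equity: weight = 1309/3313.9 = 0.3950; cost = 17.4%.
Preferred: weight = 189.9/3313.9 = 0.0573; cost = 4.0772%.
Private placement notes: weight = 1815/3313.9 = 0.5477; after-tax cost = 7.6% × (1 − 0%) = 7.6000%.
WACC = 0.3950 × 17.4000% + 0.0573 × 4.0772% + 0.5477 × 7.6000% = 11.2692%.

11.27%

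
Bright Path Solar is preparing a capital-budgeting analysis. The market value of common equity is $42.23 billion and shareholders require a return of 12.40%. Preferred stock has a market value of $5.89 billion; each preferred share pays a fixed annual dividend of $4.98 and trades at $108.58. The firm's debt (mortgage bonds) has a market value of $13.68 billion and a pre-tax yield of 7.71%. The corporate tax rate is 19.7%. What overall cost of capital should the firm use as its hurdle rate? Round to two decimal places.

10.28%

Cost of preferred: Rp = 4.98 / 108.58 = 4.5865%.
Total capital V = 42.23 + 5.89 + 13.68 = 61.8.
Equity: weight = 42.23/61.8 = 0.6833; cost = 12.4%.
Preferred: weight = 5.89/61.8 = 0.0953; cost = 4.5865%.
Mortgage bonds: weight = 13.68/61.8 = 0.2214; after-tax cost = 7.71% × (1 − 19.7%) = 6.1911%.
WACC = 0.6833 × 12.4000% + 0.0953 × 4.5865% + 0.2214 × 6.1911% = 10.2809%.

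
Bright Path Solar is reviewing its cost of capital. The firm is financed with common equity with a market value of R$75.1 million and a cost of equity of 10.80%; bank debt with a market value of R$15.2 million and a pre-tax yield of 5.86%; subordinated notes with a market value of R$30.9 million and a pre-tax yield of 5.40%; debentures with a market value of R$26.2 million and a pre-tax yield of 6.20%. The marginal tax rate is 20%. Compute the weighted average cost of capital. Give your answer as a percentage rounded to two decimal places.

Total capital V = 75.1 + 15.2 + 30.9 + 26.2 = 147.4.
Equity: weight = 75.1/147.4 = 0.5095; cost = 10.8%.
Bank debt: weight = 15.2/147.4 = 0.1031; after-tax cost = 5.86% × (1 − 20%) = 4.6880%.
Subordinated notes: weight = 30.9/147.4 = 0.2096; after-tax cost = 5.4% × (1 − 20%) = 4.3200%.
Debentures: weight = 26.2/147.4 = 0.1777; after-tax cost = 6.2% × (1 − 20%) = 4.9600%.
WACC = 0.5095 × 10.8000% + 0.1031 × 4.6880% + 0.2096 × 4.3200% + 0.1777 × 4.9600% = 7.7733%.

7.77%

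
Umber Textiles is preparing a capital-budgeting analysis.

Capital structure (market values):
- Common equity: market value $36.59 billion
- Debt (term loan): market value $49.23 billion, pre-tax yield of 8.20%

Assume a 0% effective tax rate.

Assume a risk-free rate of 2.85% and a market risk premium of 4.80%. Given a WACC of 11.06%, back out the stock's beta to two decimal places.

Total capital V = 36.59 + 49.23 = 85.82.
Equity weight = 36.59/85.82 = 0.4264.
Term loan weight = 49.23/85.82 = 0.5736.
Debt contribution = 0.5736 × 8.2% × (1 − 0%) = 4.7039%.
Required equity contribution = 11.06% − 4.7039% = 6.3561%  ⇒  Re = 14.9080%.
CAPM: 14.9080% = 2.85% + β × 4.8%  ⇒  β = 2.5121.

2.51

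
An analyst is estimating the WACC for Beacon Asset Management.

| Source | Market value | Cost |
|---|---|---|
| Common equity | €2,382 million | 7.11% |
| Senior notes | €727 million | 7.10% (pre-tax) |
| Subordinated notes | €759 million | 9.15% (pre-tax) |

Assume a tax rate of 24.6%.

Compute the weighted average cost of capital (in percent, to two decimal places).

6.74%

Total capital V = 2382 + 727 + 759 = 3868.
Equity: weight = 2382/3868 = 0.6158; cost = 7.11%.
Senior notes: weight = 727/3868 = 0.1880; after-tax cost = 7.1% × (1 − 24.6%) = 5.3534%.
Subordinated notes: weight = 759/3868 = 0.1962; after-tax cost = 9.15% × (1 − 24.6%) = 6.8991%.
WACC = 0.6158 × 7.1100% + 0.1880 × 5.3534% + 0.1962 × 6.8991% = 6.7385%.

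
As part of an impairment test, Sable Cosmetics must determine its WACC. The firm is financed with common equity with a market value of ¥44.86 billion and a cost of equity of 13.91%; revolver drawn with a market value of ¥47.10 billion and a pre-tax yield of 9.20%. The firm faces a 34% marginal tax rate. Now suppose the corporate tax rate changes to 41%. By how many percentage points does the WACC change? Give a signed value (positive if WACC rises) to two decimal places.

Current WACC:
Total capital V = 44.86 + 47.1 = 91.96.
Equity: weight = 44.86/91.96 = 0.4878; cost = 13.91%.
Revolver drawn: weight = 47.1/91.96 = 0.5122; after-tax cost = 9.2% × (1 − 34%) = 6.0720%.
WACC = 0.4878 × 13.9100% + 0.5122 × 6.0720% = 9.8955%.
After the change:
Total capital V = 44.86 + 47.1 = 91.96.
Equity: weight = 44.86/91.96 = 0.4878; cost = 13.91%.
Revolver drawn: weight = 47.1/91.96 = 0.5122; after-tax cost = 9.2% × (1 − 41%) = 5.4280%.
WACC = 0.4878 × 13.9100% + 0.5122 × 5.4280% = 9.5657%.
Change in WACC = 9.5657% − 9.8955% = -0.3298 pp.

-0.33 pp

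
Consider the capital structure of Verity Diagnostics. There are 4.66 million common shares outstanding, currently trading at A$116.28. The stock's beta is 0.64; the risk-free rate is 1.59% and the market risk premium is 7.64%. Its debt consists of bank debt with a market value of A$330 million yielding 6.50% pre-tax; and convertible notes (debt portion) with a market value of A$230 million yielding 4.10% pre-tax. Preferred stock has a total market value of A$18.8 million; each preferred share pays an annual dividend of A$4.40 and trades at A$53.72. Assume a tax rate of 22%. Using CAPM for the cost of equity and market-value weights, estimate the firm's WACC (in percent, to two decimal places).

Cost of equity via CAPM: Re = 1.59% + 0.64 × 7.64% = 6.4796%.
Cost of preferred: Rp = 4.4 / 53.72 = 8.1906%.
Market value of equity E = 116.28 × 4.66m = 541.8648m.
Total capital V = 541.8648 + 18.8 + 330 + 230 = 1120.6648.
Equity: weight = 541.8648/1120.6648 = 0.4835; cost = 6.4796%.
Preferred: weight = 18.8/1120.6648 = 0.0168; cost = 8.1906%.
Bank debt: weight = 330/1120.6648 = 0.2945; after-tax cost = 6.5% × (1 − 22%) = 5.0700%.
Convertible notes (debt portion): weight = 230/1120.6648 = 0.2052; after-tax cost = 4.1% × (1 − 22%) = 3.1980%.
WACC = 0.4835 × 6.4796% + 0.0168 × 8.1906% + 0.2945 × 5.0700% + 0.2052 × 3.1980% = 5.4197%.

5.42%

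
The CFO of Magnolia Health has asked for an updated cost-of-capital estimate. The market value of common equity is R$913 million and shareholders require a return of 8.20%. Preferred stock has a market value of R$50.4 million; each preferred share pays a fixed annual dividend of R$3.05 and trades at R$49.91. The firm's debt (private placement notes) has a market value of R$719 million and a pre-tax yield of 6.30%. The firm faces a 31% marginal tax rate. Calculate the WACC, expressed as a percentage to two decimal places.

Cost of preferred: Rp = 3.05 / 49.91 = 6.1110%.
Total capital V = 913 + 50.4 + 719 = 1682.4.
Equity: weight = 913/1682.4 = 0.5427; cost = 8.2%.
Preferred: weight = 50.4/1682.4 = 0.0300; cost = 6.111%.
Private placement notes: weight = 719/1682.4 = 0.4274; after-tax cost = 6.3% × (1 − 31%) = 4.3470%.
WACC = 0.5427 × 8.2000% + 0.0300 × 6.1110% + 0.4274 × 4.3470% = 6.4908%.

6.49%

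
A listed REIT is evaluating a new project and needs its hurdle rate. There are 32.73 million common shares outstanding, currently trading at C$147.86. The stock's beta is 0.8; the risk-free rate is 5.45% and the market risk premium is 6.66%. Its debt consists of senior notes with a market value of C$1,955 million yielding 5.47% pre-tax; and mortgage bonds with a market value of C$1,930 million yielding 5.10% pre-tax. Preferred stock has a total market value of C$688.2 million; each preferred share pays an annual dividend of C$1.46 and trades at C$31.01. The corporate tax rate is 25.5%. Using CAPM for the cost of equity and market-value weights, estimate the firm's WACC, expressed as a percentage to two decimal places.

Cost of equity via CAPM: Re = 5.45% + 0.8 × 6.66% = 10.7780%.
Cost of preferred: Rp = 1.46 / 31.01 = 4.7082%.
Market value of equity E = 147.86 × 32.73m = 4839.4578m.
Total capital V = 4839.4578 + 688.2 + 1955 + 1930 = 9412.6578.
Equity: weight = 4839.4578/9412.6578 = 0.5141; cost = 10.778%.
Preferred: weight = 688.2/9412.6578 = 0.0731; cost = 4.7082%.
Senior notes: weight = 1955/9412.6578 = 0.2077; after-tax cost = 5.47% × (1 − 25.5%) = 4.0751%.
Mortgage bonds: weight = 1930/9412.6578 = 0.2050; after-tax cost = 5.1% × (1 − 25.5%) = 3.7995%.
WACC = 0.5141 × 10.7780% + 0.0731 × 4.7082% + 0.2077 × 4.0751% + 0.2050 × 3.7995% = 7.5111%.

7.51%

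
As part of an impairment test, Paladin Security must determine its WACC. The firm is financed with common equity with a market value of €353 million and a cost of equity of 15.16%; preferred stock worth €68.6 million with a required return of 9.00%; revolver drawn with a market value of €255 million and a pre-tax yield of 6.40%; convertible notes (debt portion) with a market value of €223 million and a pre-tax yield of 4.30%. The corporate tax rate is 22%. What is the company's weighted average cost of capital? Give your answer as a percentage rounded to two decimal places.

8.88%

Total capital V = 353 + 68.6 + 255 + 223 = 899.6.
Equity: weight = 353/899.6 = 0.3924; cost = 15.16%.
Preferred: weight = 68.6/899.6 = 0.0763; cost = 9%.
Revolver drawn: weight = 255/899.6 = 0.2835; after-tax cost = 6.4% × (1 − 22%) = 4.9920%.
Convertible notes (debt portion): weight = 223/899.6 = 0.2479; after-tax cost = 4.3% × (1 − 22%) = 3.3540%.
WACC = 0.3924 × 15.1600% + 0.0763 × 9.0000% + 0.2835 × 4.9920% + 0.2479 × 3.3540% = 8.8815%.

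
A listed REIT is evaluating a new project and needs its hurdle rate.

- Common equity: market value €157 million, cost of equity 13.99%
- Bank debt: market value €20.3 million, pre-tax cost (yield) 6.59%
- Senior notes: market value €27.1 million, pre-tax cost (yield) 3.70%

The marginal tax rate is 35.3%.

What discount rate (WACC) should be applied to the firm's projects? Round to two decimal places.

Total capital V = 157 + 20.3 + 27.1 = 204.4.
Equity: weight = 157/204.4 = 0.7681; cost = 13.99%.
Bank debt: weight = 20.3/204.4 = 0.0993; after-tax cost = 6.59% × (1 − 35.3%) = 4.2637%.
Senior notes: weight = 27.1/204.4 = 0.1326; after-tax cost = 3.7% × (1 − 35.3%) = 2.3939%.
WACC = 0.7681 × 13.9900% + 0.0993 × 4.2637% + 0.1326 × 2.3939% = 11.4866%.

11.49%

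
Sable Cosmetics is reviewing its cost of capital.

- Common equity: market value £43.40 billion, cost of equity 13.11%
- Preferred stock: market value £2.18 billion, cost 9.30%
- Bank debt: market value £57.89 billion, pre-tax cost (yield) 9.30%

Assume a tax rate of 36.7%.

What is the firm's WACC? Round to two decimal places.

Total capital V = 43.4 + 2.18 + 57.89 = 103.47.
Equity: weight = 43.4/103.47 = 0.4194; cost = 13.11%.
Preferred: weight = 2.18/103.47 = 0.0211; cost = 9.3%.
Bank debt: weight = 57.89/103.47 = 0.5595; after-tax cost = 9.3% × (1 − 36.7%) = 5.8869%.
WACC = 0.4194 × 13.1100% + 0.0211 × 9.3000% + 0.5595 × 5.8869% = 8.9885%.

8.99%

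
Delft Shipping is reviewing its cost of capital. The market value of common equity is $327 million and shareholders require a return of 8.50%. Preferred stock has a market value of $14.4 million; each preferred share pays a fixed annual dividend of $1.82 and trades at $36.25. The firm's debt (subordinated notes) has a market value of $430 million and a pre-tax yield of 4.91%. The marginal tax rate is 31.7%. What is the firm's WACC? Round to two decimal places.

Cost of preferred: Rp = 1.82 / 36.25 = 5.0207%.
Total capital V = 327 + 14.4 + 430 = 771.4.
Equity: weight = 327/771.4 = 0.4239; cost = 8.5%.
Preferred: weight = 14.4/771.4 = 0.0187; cost = 5.0207%.
Subordinated notes: weight = 430/771.4 = 0.5574; after-tax cost = 4.91% × (1 − 31.7%) = 3.3535%.
WACC = 0.4239 × 8.5000% + 0.0187 × 5.0207% + 0.5574 × 3.3535% = 5.5663%.

5.57%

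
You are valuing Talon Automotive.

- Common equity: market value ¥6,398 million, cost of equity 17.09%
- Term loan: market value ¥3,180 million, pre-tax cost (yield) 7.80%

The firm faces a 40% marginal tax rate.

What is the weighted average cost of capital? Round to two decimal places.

12.97%

Total capital V = 6398 + 3180 = 9578.
Equity: weight = 6398/9578 = 0.6680; cost = 17.09%.
Term loan: weight = 3180/9578 = 0.3320; after-tax cost = 7.8% × (1 − 40%) = 4.6800%.
WACC = 0.6680 × 17.0900% + 0.3320 × 4.6800% = 12.9697%.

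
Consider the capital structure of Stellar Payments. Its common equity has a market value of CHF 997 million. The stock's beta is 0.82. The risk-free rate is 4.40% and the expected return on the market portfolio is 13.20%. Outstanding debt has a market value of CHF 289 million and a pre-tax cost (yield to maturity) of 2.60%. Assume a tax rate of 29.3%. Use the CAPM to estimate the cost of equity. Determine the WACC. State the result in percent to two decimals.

9.42%

Market risk premium = 13.2% − 4.4% = 8.8%.
Cost of equity via CAPM: Re = 4.4% + 0.82 × 8.8% = 11.6160%.
Total capital V = 997 + 289 = 1286.
Equity: weight = 997/1286 = 0.7753; cost = 11.616%.
Debt: weight = 289/1286 = 0.2247; after-tax cost = 2.6% × (1 − 29.3%) = 1.8382%.
WACC = 0.7753 × 11.6160% + 0.2247 × 1.8382% = 9.4187%.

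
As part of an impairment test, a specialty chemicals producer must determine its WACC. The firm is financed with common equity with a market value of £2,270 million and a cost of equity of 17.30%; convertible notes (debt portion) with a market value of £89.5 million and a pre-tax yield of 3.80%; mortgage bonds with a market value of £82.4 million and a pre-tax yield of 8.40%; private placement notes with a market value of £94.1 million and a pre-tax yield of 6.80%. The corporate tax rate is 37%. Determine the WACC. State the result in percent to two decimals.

Total capital V = 2270 + 89.5 + 82.4 + 94.1 = 2536.
Equity: weight = 2270/2536 = 0.8951; cost = 17.3%.
Convertible notes (debt portion): weight = 89.5/2536 = 0.0353; after-tax cost = 3.8% × (1 − 37%) = 2.3940%.
Mortgage bonds: weight = 82.4/2536 = 0.0325; after-tax cost = 8.4% × (1 − 37%) = 5.2920%.
Private placement notes: weight = 94.1/2536 = 0.0371; after-tax cost = 6.8% × (1 − 37%) = 4.2840%.
WACC = 0.8951 × 17.3000% + 0.0353 × 2.3940% + 0.0325 × 5.2920% + 0.0371 × 4.2840% = 15.9008%.

15.90%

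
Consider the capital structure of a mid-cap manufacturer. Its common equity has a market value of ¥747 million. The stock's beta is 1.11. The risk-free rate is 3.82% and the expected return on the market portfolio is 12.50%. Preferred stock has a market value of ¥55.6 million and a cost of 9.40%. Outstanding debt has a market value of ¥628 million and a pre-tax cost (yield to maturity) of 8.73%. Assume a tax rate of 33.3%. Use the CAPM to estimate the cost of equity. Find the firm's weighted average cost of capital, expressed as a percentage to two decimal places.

Market risk premium = 12.5% − 3.82% = 8.68%.
Cost of equity via CAPM: Re = 3.82% + 1.11 × 8.68% = 13.4548%.
Total capital V = 747 + 55.6 + 628 = 1430.6.
Equity: weight = 747/1430.6 = 0.5222; cost = 13.4548%.
Preferred: weight = 55.6/1430.6 = 0.0389; cost = 9.4%.
Debt: weight = 628/1430.6 = 0.4390; after-tax cost = 8.73% × (1 − 33.3%) = 5.8229%.
WACC = 0.5222 × 13.4548% + 0.0389 × 9.4000% + 0.4390 × 5.8229% = 9.9470%.

9.95%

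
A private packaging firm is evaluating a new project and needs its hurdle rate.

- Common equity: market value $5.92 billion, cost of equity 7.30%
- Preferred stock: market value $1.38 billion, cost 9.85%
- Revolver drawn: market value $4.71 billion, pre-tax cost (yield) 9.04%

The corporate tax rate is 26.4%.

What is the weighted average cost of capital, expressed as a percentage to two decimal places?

7.34%

Total capital V = 5.92 + 1.38 + 4.71 = 12.01.
Equity: weight = 5.92/12.01 = 0.4929; cost = 7.3%.
Preferred: weight = 1.38/12.01 = 0.1149; cost = 9.85%.
Revolver drawn: weight = 4.71/12.01 = 0.3922; after-tax cost = 9.04% × (1 − 26.4%) = 6.6534%.
WACC = 0.4929 × 7.3000% + 0.1149 × 9.8500% + 0.3922 × 6.6534% = 7.3394%.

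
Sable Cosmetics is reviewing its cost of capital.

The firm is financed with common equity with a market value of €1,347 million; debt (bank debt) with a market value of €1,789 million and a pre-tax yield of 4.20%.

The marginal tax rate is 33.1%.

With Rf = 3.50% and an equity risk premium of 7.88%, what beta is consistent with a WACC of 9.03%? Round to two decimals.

1.75

Total capital V = 1347 + 1789 = 3136.
Equity weight = 1347/3136 = 0.4295.
Bank debt weight = 1789/3136 = 0.5705.
Debt contribution = 0.5705 × 4.2% × (1 − 33.1%) = 1.6029%.
Required equity contribution = 9.03% − 1.6029% = 7.4271%  ⇒  Re = 17.2913%.
CAPM: 17.2913% = 3.5% + β × 7.88%  ⇒  β = 1.7502.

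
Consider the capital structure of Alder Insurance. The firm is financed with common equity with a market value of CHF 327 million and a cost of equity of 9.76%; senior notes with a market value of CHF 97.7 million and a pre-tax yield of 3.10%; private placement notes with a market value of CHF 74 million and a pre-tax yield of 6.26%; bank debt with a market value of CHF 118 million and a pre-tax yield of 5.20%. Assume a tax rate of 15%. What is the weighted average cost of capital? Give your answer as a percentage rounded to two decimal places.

Total capital V = 327 + 97.7 + 74 + 118 = 616.7.
Equity: weight = 327/616.7 = 0.5302; cost = 9.76%.
Senior notes: weight = 97.7/616.7 = 0.1584; after-tax cost = 3.1% × (1 − 15%) = 2.6350%.
Private placement notes: weight = 74/616.7 = 0.1200; after-tax cost = 6.26% × (1 − 15%) = 5.3210%.
Bank debt: weight = 118/616.7 = 0.1913; after-tax cost = 5.2% × (1 − 15%) = 4.4200%.
WACC = 0.5302 × 9.7600% + 0.1584 × 2.6350% + 0.1200 × 5.3210% + 0.1913 × 4.4200% = 7.0768%.

7.08%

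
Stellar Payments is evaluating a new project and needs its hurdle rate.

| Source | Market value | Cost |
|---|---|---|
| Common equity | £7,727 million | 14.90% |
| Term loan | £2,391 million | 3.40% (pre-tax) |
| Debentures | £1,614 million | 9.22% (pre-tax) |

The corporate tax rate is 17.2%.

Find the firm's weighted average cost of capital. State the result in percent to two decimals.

11.44%

Total capital V = 7727 + 2391 + 1614 = 11732.
Equity: weight = 7727/11732 = 0.6586; cost = 14.9%.
Term loan: weight = 2391/11732 = 0.2038; after-tax cost = 3.4% × (1 − 17.2%) = 2.8152%.
Debentures: weight = 1614/11732 = 0.1376; after-tax cost = 9.22% × (1 − 17.2%) = 7.6342%.
WACC = 0.6586 × 14.9000% + 0.2038 × 2.8152% + 0.1376 × 7.6342% = 11.4375%.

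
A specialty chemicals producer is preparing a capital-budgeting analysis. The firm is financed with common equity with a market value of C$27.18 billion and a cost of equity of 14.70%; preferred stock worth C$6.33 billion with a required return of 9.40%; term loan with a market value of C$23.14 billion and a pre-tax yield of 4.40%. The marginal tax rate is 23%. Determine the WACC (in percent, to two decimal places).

Total capital V = 27.18 + 6.33 + 23.14 = 56.65.
Equity: weight = 27.18/56.65 = 0.4798; cost = 14.7%.
Preferred: weight = 6.33/56.65 = 0.1117; cost = 9.4%.
Term loan: weight = 23.14/56.65 = 0.4085; after-tax cost = 4.4% × (1 − 23%) = 3.3880%.
WACC = 0.4798 × 14.7000% + 0.1117 × 9.4000% + 0.4085 × 3.3880% = 9.4871%.

9.49%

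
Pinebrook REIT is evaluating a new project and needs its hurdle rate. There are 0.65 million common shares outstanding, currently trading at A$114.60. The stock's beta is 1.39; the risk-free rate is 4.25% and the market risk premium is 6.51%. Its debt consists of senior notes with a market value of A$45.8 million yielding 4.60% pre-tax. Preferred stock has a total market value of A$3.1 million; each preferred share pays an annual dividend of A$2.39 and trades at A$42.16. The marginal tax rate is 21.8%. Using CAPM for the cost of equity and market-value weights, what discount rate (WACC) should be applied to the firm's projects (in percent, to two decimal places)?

Cost of equity via CAPM: Re = 4.25% + 1.39 × 6.51% = 13.2989%.
Cost of preferred: Rp = 2.39 / 42.16 = 5.6689%.
Market value of equity E = 114.6 × 0.65m = 74.49m.
Total capital V = 74.49 + 3.1 + 45.8 = 123.39.
Equity: weight = 74.49/123.39 = 0.6037; cost = 13.2989%.
Preferred: weight = 3.1/123.39 = 0.0251; cost = 5.6689%.
Senior notes: weight = 45.8/123.39 = 0.3712; after-tax cost = 4.6% × (1 − 21.8%) = 3.5972%.
WACC = 0.6037 × 13.2989% + 0.0251 × 5.6689% + 0.3712 × 3.5972% = 9.5061%.

9.51%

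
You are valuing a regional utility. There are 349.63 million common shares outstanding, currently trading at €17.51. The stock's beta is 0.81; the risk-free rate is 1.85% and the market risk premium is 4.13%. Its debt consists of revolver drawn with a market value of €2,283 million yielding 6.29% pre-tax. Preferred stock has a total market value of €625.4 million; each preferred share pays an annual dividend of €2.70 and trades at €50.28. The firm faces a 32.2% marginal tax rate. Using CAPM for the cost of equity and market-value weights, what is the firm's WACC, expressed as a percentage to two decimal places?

Cost of equity via CAPM: Re = 1.85% + 0.81 × 4.13% = 5.1953%.
Cost of preferred: Rp = 2.7 / 50.28 = 5.3699%.
Market value of equity E = 17.51 × 349.63m = 6122.0213m.
Total capital V = 6122.0213 + 625.4 + 2283 = 9030.4213.
Equity: weight = 6122.0213/9030.4213 = 0.6779; cost = 5.1953%.
Preferred: weight = 625.4/9030.4213 = 0.0693; cost = 5.3699%.
Revolver drawn: weight = 2283/9030.4213 = 0.2528; after-tax cost = 6.29% × (1 − 32.2%) = 4.2646%.
WACC = 0.6779 × 5.1953% + 0.0693 × 5.3699% + 0.2528 × 4.2646% = 4.9721%.

4.97%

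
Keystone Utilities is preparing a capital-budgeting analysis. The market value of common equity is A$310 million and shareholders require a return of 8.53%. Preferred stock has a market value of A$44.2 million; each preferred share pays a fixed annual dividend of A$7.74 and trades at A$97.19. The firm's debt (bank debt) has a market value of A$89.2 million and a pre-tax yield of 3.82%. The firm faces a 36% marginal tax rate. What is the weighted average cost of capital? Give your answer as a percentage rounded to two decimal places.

Cost of preferred: Rp = 7.74 / 97.19 = 7.9638%.
Total capital V = 310 + 44.2 + 89.2 = 443.4.
Equity: weight = 310/443.4 = 0.6991; cost = 8.53%.
Preferred: weight = 44.2/443.4 = 0.0997; cost = 7.9638%.
Bank debt: weight = 89.2/443.4 = 0.2012; after-tax cost = 3.82% × (1 − 36%) = 2.4448%.
WACC = 0.6991 × 8.5300% + 0.0997 × 7.9638% + 0.2012 × 2.4448% = 7.2494%.

7.25%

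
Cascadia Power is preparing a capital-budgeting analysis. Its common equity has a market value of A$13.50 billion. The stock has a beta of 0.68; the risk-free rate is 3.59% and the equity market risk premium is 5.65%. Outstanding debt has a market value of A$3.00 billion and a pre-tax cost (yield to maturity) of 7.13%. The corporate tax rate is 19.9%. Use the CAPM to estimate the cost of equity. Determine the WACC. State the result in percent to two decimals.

7.12%

Cost of equity via CAPM: Re = 3.59% + 0.68 × 5.65% = 7.4320%.
Total capital V = 13.5 + 3 = 16.5.
Equity: weight = 13.5/16.5 = 0.8182; cost = 7.432%.
Debt: weight = 3/16.5 = 0.1818; after-tax cost = 7.13% × (1 − 19.9%) = 5.7111%.
WACC = 0.8182 × 7.4320% + 0.1818 × 5.7111% = 7.1191%.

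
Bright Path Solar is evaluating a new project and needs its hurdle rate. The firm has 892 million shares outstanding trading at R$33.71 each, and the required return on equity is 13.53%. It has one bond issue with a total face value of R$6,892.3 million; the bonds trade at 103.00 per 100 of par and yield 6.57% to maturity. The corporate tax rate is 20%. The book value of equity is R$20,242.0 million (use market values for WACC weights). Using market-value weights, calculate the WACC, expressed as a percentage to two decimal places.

Market value of equity E = 33.71 × 892m = 30069.32m. Market value of debt D = 6892.3m × 103.0/100 = 7099.069m.
Total capital V = 30069.32 + 7099.069 = 37168.389.
Equity: weight = 30069.32/37168.389 = 0.8090; cost = 13.53%.
Bonds outstanding: weight = 7099.069/37168.389 = 0.1910; after-tax cost = 6.57% × (1 − 20%) = 5.2560%.
WACC = 0.8090 × 13.5300% + 0.1910 × 5.2560% = 11.9497%.

11.95%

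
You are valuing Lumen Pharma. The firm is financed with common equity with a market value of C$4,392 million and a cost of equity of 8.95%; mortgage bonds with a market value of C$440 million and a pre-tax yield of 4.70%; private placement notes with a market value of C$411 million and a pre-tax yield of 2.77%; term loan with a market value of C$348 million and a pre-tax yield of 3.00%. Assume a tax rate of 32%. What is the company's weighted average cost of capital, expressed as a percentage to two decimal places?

Total capital V = 4392 + 440 + 411 + 348 = 5591.
Equity: weight = 4392/5591 = 0.7855; cost = 8.95%.
Mortgage bonds: weight = 440/5591 = 0.0787; after-tax cost = 4.7% × (1 − 32%) = 3.1960%.
Private placement notes: weight = 411/5591 = 0.0735; after-tax cost = 2.77% × (1 − 32%) = 1.8836%.
Term loan: weight = 348/5591 = 0.0622; after-tax cost = 3% × (1 − 32%) = 2.0400%.
WACC = 0.7855 × 8.9500% + 0.0787 × 3.1960% + 0.0735 × 1.8836% + 0.0622 × 2.0400% = 7.5476%.

7.55%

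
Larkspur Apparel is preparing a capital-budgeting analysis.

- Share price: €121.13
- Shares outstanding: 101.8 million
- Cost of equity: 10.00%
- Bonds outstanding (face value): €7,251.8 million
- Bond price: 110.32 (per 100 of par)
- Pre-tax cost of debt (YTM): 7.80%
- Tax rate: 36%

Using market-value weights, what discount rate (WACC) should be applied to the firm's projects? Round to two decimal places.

8.03%

Market value of equity E = 121.13 × 101.8m = 12331.034m. Market value of debt D = 7251.8m × 110.32/100 = 8000.18576m.
Total capital V = 12331.034 + 8000.18576 = 20331.21976.
Equity: weight = 12331.034/20331.21976 = 0.6065; cost = 10%.
Bonds outstanding: weight = 8000.18576/20331.21976 = 0.3935; after-tax cost = 7.8% × (1 − 36%) = 4.9920%.
WACC = 0.6065 × 10.0000% + 0.3935 × 4.9920% = 8.0294%.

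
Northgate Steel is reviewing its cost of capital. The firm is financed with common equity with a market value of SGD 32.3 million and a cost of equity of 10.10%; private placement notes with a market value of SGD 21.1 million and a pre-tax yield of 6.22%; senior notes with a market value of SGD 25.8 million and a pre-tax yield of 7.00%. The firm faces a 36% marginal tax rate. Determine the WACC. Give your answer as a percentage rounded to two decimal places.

6.64%

Total capital V = 32.3 + 21.1 + 25.8 = 79.2.
Equity: weight = 32.3/79.2 = 0.4078; cost = 10.1%.
Private placement notes: weight = 21.1/79.2 = 0.2664; after-tax cost = 6.22% × (1 − 36%) = 3.9808%.
Senior notes: weight = 25.8/79.2 = 0.3258; after-tax cost = 7% × (1 − 36%) = 4.4800%.
WACC = 0.4078 × 10.1000% + 0.2664 × 3.9808% + 0.3258 × 4.4800% = 6.6390%.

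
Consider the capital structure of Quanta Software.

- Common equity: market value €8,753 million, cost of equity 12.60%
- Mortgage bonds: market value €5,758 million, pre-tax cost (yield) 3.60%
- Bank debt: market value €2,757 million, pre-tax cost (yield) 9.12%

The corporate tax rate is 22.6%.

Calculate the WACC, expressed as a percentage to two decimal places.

Total capital V = 8753 + 5758 + 2757 = 17268.
Equity: weight = 8753/17268 = 0.5069; cost = 12.6%.
Mortgage bonds: weight = 5758/17268 = 0.3334; after-tax cost = 3.6% × (1 − 22.6%) = 2.7864%.
Bank debt: weight = 2757/17268 = 0.1597; after-tax cost = 9.12% × (1 − 22.6%) = 7.0589%.
WACC = 0.5069 × 12.6000% + 0.3334 × 2.7864% + 0.1597 × 7.0589% = 8.4430%.

8.44%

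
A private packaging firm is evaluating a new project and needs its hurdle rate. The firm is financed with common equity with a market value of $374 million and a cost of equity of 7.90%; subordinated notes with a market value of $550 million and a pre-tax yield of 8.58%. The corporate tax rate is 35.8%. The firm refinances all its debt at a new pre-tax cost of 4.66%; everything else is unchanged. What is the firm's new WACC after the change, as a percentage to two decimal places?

4.98%

After the change:
Total capital V = 374 + 550 = 924.
Equity: weight = 374/924 = 0.4048; cost = 7.9%.
Subordinated notes: weight = 550/924 = 0.5952; after-tax cost = 4.66% × (1 − 35.8%) = 2.9917%.
WACC = 0.4048 × 7.9000% + 0.5952 × 2.9917% = 4.9784%.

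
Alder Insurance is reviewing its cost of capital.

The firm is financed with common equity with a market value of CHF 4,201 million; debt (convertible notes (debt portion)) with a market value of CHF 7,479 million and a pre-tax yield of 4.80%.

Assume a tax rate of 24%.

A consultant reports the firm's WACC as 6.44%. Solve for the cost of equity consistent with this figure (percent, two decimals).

Total capital V = 4201 + 7479 = 11680.
Equity weight = 4201/11680 = 0.3597.
Convertible notes (debt portion) weight = 7479/11680 = 0.6403.
Debt contribution = 0.6403 × 4.8% × (1 − 24%) = 2.3359%.
Required equity contribution = 6.44% − 2.3359% = 4.1041%.
Re = 4.1041% / 0.3597 = 11.4106%.

11.41%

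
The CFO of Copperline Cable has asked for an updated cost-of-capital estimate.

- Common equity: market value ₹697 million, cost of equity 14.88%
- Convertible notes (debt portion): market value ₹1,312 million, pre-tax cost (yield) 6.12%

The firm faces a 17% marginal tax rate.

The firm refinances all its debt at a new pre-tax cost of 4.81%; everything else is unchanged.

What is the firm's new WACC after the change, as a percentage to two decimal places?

After the change:
Total capital V = 697 + 1312 = 2009.
Equity: weight = 697/2009 = 0.3469; cost = 14.88%.
Convertible notes (debt portion): weight = 1312/2009 = 0.6531; after-tax cost = 4.81% × (1 − 17%) = 3.9923%.
WACC = 0.3469 × 14.8800% + 0.6531 × 3.9923% = 7.7697%.

7.77%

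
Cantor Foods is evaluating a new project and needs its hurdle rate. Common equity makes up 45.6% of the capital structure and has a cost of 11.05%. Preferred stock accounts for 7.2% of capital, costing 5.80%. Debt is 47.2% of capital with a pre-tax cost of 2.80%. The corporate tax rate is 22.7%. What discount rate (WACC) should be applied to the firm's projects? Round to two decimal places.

6.48%

After-tax cost of debt = 2.8% × (1 − 22.7%) = 2.1644%.
WACC = 0.456 × 11.0500% + 0.072 × 5.8000% + 0.472 × 2.1644% = 6.4780%.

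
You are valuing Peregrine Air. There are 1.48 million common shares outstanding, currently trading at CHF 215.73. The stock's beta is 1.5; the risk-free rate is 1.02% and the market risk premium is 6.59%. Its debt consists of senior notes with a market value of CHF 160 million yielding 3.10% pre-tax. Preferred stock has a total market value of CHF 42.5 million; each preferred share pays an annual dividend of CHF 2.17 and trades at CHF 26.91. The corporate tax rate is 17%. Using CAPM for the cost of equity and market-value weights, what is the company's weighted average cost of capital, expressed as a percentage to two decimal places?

Cost of equity via CAPM: Re = 1.02% + 1.5 × 6.59% = 10.9050%.
Cost of preferred: Rp = 2.17 / 26.91 = 8.0639%.
Market value of equity E = 215.73 × 1.48m = 319.2804m.
Total capital V = 319.2804 + 42.5 + 160 = 521.7804.
Equity: weight = 319.2804/521.7804 = 0.6119; cost = 10.905%.
Preferred: weight = 42.5/521.7804 = 0.0815; cost = 8.0639%.
Senior notes: weight = 160/521.7804 = 0.3066; after-tax cost = 3.1% × (1 − 17%) = 2.5730%.
WACC = 0.6119 × 10.9050% + 0.0815 × 8.0639% + 0.3066 × 2.5730% = 8.1186%.

8.12%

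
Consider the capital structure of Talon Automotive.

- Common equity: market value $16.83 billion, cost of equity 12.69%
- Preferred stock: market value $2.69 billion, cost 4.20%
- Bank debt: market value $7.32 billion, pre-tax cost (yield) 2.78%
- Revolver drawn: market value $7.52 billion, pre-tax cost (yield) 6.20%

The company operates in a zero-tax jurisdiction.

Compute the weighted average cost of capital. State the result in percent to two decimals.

Total capital V = 16.83 + 2.69 + 7.32 + 7.52 = 34.36.
Equity: weight = 16.83/34.36 = 0.4898; cost = 12.69%.
Preferred: weight = 2.69/34.36 = 0.0783; cost = 4.2%.
Bank debt: weight = 7.32/34.36 = 0.2130; after-tax cost = 2.78% × (1 − 0%) = 2.7800%.
Revolver drawn: weight = 7.52/34.36 = 0.2189; after-tax cost = 6.2% × (1 − 0%) = 6.2000%.
WACC = 0.4898 × 12.6900% + 0.0783 × 4.2000% + 0.2130 × 2.7800% + 0.2189 × 6.2000% = 8.4937%.

8.49%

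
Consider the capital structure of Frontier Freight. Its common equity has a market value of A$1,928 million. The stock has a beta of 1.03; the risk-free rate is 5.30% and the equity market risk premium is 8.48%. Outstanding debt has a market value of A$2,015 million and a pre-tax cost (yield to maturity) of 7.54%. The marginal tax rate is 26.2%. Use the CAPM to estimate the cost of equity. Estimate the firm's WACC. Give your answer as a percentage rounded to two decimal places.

Cost of equity via CAPM: Re = 5.3% + 1.03 × 8.48% = 14.0344%.
Total capital V = 1928 + 2015 = 3943.
Equity: weight = 1928/3943 = 0.4890; cost = 14.0344%.
Debt: weight = 2015/3943 = 0.5110; after-tax cost = 7.54% × (1 − 26.2%) = 5.5645%.
WACC = 0.4890 × 14.0344% + 0.5110 × 5.5645% = 9.7060%.

9.71%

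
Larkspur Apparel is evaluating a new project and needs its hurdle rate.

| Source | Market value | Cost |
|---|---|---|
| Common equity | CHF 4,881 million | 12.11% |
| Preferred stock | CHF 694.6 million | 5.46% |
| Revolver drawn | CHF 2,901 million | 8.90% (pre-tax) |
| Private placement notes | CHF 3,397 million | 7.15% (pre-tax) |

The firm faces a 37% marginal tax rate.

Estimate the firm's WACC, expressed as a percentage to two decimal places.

Total capital V = 4881 + 694.6 + 2901 + 3397 = 11873.6.
Equity: weight = 4881/11873.6 = 0.4111; cost = 12.11%.
Preferred: weight = 694.6/11873.6 = 0.0585; cost = 5.46%.
Revolver drawn: weight = 2901/11873.6 = 0.2443; after-tax cost = 8.9% × (1 − 37%) = 5.6070%.
Private placement notes: weight = 3397/11873.6 = 0.2861; after-tax cost = 7.15% × (1 − 37%) = 4.5045%.
WACC = 0.4111 × 12.1100% + 0.0585 × 5.4600% + 0.2443 × 5.6070% + 0.2861 × 4.5045% = 7.9562%.

7.96%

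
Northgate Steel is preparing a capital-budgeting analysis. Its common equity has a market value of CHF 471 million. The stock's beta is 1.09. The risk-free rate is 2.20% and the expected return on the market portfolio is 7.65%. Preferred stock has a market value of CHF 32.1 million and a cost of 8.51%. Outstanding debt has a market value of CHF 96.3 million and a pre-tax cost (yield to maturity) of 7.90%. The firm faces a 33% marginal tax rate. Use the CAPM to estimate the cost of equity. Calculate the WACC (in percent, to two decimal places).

7.70%

Market risk premium = 7.65% − 2.2% = 5.45%.
Cost of equity via CAPM: Re = 2.2% + 1.09 × 5.45% = 8.1405%.
Total capital V = 471 + 32.1 + 96.3 = 599.4.
Equity: weight = 471/599.4 = 0.7858; cost = 8.1405%.
Preferred: weight = 32.1/599.4 = 0.0536; cost = 8.51%.
Debt: weight = 96.3/599.4 = 0.1607; after-tax cost = 7.9% × (1 − 33%) = 5.2930%.
WACC = 0.7858 × 8.1405% + 0.0536 × 8.5100% + 0.1607 × 5.2930% = 7.7028%.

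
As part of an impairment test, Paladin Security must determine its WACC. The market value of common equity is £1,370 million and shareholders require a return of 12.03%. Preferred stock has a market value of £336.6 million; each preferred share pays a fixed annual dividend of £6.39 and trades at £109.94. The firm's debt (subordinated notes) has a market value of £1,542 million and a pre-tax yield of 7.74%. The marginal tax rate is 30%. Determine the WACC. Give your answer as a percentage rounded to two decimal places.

Cost of preferred: Rp = 6.39 / 109.94 = 5.8123%.
Total capital V = 1370 + 336.6 + 1542 = 3248.6.
Equity: weight = 1370/3248.6 = 0.4217; cost = 12.03%.
Preferred: weight = 336.6/3248.6 = 0.1036; cost = 5.8123%.
Subordinated notes: weight = 1542/3248.6 = 0.4747; after-tax cost = 7.74% × (1 − 30%) = 5.4180%.
WACC = 0.4217 × 12.0300% + 0.1036 × 5.8123% + 0.4747 × 5.4180% = 8.2473%.

8.25%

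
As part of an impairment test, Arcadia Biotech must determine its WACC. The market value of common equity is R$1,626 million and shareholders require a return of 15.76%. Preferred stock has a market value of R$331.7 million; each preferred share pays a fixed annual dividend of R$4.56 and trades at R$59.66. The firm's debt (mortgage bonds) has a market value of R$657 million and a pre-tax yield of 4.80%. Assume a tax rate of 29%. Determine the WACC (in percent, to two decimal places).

Cost of preferred: Rp = 4.56 / 59.66 = 7.6433%.
Total capital V = 1626 + 331.7 + 657 = 2614.7.
Equity: weight = 1626/2614.7 = 0.6219; cost = 15.76%.
Preferred: weight = 331.7/2614.7 = 0.1269; cost = 7.6433%.
Mortgage bonds: weight = 657/2614.7 = 0.2513; after-tax cost = 4.8% × (1 − 29%) = 3.4080%.
WACC = 0.6219 × 15.7600% + 0.1269 × 7.6433% + 0.2513 × 3.4080% = 11.6266%.

11.63%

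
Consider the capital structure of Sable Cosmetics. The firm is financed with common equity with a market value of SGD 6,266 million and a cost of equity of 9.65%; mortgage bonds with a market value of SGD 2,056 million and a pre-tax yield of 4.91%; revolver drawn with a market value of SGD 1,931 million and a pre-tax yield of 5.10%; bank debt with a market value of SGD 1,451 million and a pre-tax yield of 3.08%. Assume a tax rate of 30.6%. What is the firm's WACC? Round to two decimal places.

6.61%

Total capital V = 6266 + 2056 + 1931 + 1451 = 11704.
Equity: weight = 6266/11704 = 0.5354; cost = 9.65%.
Mortgage bonds: weight = 2056/11704 = 0.1757; after-tax cost = 4.91% × (1 − 30.6%) = 3.4075%.
Revolver drawn: weight = 1931/11704 = 0.1650; after-tax cost = 5.1% × (1 − 30.6%) = 3.5394%.
Bank debt: weight = 1451/11704 = 0.1240; after-tax cost = 3.08% × (1 − 30.6%) = 2.1375%.
WACC = 0.5354 × 9.6500% + 0.1757 × 3.4075% + 0.1650 × 3.5394% + 0.1240 × 2.1375% = 6.6139%.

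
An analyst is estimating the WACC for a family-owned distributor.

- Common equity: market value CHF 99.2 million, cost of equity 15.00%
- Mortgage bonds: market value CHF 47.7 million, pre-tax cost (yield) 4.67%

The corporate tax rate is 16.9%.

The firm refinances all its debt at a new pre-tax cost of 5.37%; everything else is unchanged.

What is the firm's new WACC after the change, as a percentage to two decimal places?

11.58%

After the change:
Total capital V = 99.2 + 47.7 = 146.9.
Equity: weight = 99.2/146.9 = 0.6753; cost = 15%.
Mortgage bonds: weight = 47.7/146.9 = 0.3247; after-tax cost = 5.37% × (1 − 16.9%) = 4.4625%.
WACC = 0.6753 × 15.0000% + 0.3247 × 4.4625% = 11.5784%.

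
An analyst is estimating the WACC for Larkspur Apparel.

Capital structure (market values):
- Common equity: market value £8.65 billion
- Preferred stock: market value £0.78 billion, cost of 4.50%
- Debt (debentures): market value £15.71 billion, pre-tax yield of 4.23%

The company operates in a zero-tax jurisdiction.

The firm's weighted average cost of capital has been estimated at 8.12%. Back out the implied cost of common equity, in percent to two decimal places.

Total capital V = 8.65 + 0.78 + 15.71 = 25.14.
Equity weight = 8.65/25.14 = 0.3441.
Preferred weight = 0.78/25.14 = 0.0310.
Debentures weight = 15.71/25.14 = 0.6249.
Debt contribution = 0.6249 × 4.23% × (1 − 0%) = 2.6433%.
Preferred contribution = 0.0310 × 4.5% = 0.1396%.
Required equity contribution = 8.12% − 2.7829% = 5.3371%.
Re = 5.3371% / 0.3441 = 15.5114%.

15.51%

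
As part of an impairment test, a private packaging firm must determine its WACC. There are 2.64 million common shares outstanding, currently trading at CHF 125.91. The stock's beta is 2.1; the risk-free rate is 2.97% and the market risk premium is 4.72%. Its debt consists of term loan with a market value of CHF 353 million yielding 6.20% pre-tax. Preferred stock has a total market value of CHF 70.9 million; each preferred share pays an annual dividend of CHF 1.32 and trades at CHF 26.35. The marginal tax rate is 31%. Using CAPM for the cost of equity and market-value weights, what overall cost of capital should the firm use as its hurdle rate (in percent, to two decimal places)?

8.13%

Cost of equity via CAPM: Re = 2.97% + 2.1 × 4.72% = 12.8820%.
Cost of preferred: Rp = 1.32 / 26.35 = 5.0095%.
Market value of equity E = 125.91 × 2.64m = 332.4024m.
Total capital V = 332.4024 + 70.9 + 353 = 756.3024.
Equity: weight = 332.4024/756.3024 = 0.4395; cost = 12.882%.
Preferred: weight = 70.9/756.3024 = 0.0937; cost = 5.0095%.
Term loan: weight = 353/756.3024 = 0.4667; after-tax cost = 6.2% × (1 − 31%) = 4.2780%.
WACC = 0.4395 × 12.8820% + 0.0937 × 5.0095% + 0.4667 × 4.2780% = 8.1281%.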